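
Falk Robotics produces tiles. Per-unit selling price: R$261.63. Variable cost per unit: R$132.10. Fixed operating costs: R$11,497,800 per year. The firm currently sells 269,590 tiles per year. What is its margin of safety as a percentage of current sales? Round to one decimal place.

Each unit contributes R$261.63 − R$132.10 = R$129.53. Break-even units = R$11,497,800 ÷ R$129.53 = 88,765.54; break-even revenue = 88,765.54 × R$261.63 = R$23,223,727.43.
Current sales = 269,590 × R$261.63 = R$70,532,831.70.
Margin of safety = (R$70,532,831.70 − R$23,223,727.43) ÷ R$70,532,831.70 = 67.1%.

67.1%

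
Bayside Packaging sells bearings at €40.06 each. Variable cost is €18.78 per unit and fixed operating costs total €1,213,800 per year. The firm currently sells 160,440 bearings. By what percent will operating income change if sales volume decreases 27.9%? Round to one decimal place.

-43.3%

At 160,440 units, contribution = 160,440 × €21.28 = €3,414,163.20.
Subtracting fixed costs: EBIT = €3,414,163.20 − €1,213,800 = €2,200,363.20.
Degree of operating leverage = €3,414,163.20 / €2,200,363.20 = 1.5516.
So EBIT moves 1.5516 × (-27.9%) = -43.3%.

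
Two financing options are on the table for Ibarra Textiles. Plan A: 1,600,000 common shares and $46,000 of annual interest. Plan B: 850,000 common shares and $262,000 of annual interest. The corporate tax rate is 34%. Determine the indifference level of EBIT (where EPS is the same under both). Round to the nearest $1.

$506,800

Set EPS_A = EPS_B: (EBIT − $46,000)(1 − 0.34) ÷ 1,600,000 = (EBIT − $262,000)(1 − 0.34) ÷ 850,000.
Cancelling (1 − t) and cross-multiplying: 850,000·(EBIT − 46,000) = 1,600,000·(EBIT − 262,000).
EBIT × (1,600,000 − 850,000) = 262,000 × 1,600,000 − 46,000 × 850,000 = 380,100,000,000, so EBIT = 380,100,000,000 ÷ 750,000 = 506,800.00.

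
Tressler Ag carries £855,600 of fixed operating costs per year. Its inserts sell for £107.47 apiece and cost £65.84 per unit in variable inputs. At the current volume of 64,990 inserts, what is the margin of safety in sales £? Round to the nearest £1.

£4,775,700

Contribution margin per unit = £107.47 − £65.84 = £41.63. Break-even units = £855,600 ÷ £41.63 = 20,552.49; break-even revenue = 20,552.49 × £107.47 = £2,208,775.69.
Actual sales revenue = 64,990 × £107.47 = £6,984,475.30.
Margin of safety = £6,984,475.30 − £2,208,775.69 = £4,775,700.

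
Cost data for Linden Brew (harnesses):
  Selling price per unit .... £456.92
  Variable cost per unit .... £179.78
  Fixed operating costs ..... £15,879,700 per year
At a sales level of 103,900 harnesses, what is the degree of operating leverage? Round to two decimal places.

2.23

At 103,900 units, contribution = 103,900 × £277.14 = £28,794,846.00.
Subtracting fixed costs: EBIT = £28,794,846.00 − £15,879,700 = £12,915,146.00.
DOL = contribution ÷ EBIT = £28,794,846.00 ÷ £12,915,146.00 = 2.2295.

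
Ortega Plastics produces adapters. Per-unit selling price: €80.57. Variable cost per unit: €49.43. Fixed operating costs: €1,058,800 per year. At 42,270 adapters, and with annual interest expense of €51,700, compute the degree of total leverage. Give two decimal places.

6.40

At 42,270 units, contribution = 42,270 × €31.14 = €1,316,287.80.
EBIT = €1,316,287.80 − €1,058,800 = €257,487.80. Interest = €51,700.00, so EBIT − I = €205,787.80.
Degree of total leverage = total CM / (EBIT − interest) = €1,316,287.80 / €205,787.80 = 6.3963.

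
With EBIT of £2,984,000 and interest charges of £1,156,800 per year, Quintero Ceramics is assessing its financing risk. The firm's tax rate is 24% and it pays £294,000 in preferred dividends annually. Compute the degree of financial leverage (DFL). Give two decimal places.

2.07

Interest = £1,156,800.00.
Pre-tax preferred-dividend burden = £294,000 ÷ (1 − 0.24) = £386,842.11.
DFL = EBIT ÷ [EBIT − I − D_p/(1−t)] = £2,984,000 ÷ [£2,984,000 − £1,156,800.00 − £386,842.11] = £2,984,000 ÷ £1,440,357.89 = 2.0717.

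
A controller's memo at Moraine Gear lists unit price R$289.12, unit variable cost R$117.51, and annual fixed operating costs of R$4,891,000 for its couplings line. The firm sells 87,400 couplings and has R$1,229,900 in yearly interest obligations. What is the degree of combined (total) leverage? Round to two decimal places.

Contribution at this volume is 87,400 × R$171.61 = R$14,998,714.00.
EBIT = R$14,998,714.00 − R$4,891,000 = R$10,107,714.00. Interest = R$1,229,900.00, so EBIT − I = R$8,877,814.00.
DCL = contribution ÷ (EBIT − I) = R$14,998,714.00 ÷ R$8,877,814.00 = 1.6895.

1.69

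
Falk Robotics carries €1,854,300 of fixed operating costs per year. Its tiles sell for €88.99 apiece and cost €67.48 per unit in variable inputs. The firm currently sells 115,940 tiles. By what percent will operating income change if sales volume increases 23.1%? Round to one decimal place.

At 115,940 units, contribution = 115,940 × €21.51 = €2,493,869.40.
Subtracting fixed costs: EBIT = €2,493,869.40 − €1,854,300 = €639,569.40.
DOL = contribution ÷ EBIT = €2,493,869.40 ÷ €639,569.40 = 3.8993.
So EBIT moves 3.8993 × (+23.1%) = +90.1%.

+90.1%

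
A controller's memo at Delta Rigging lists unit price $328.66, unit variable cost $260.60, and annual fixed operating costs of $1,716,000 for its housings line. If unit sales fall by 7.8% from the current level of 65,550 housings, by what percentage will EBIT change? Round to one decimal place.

At 65,550 units, contribution = 65,550 × $68.06 = $4,461,333.00.
EBIT = $4,461,333.00 − $1,716,000 = $2,745,333.00.
So DOL = total CM / EBIT = $4,461,333.00 / $2,745,333.00 = 1.6251.
Operating income changes by 1.6251 × -7.8% = -12.7%.

-12.7%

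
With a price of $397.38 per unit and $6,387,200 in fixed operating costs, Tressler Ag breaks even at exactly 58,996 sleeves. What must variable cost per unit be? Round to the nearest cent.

Contribution per unit must be FC / Q = $6,387,200 / 58,996 = $108.2650.
Hence VC = price − CM = $397.38 − $108.2650 = $289.12.

$289.12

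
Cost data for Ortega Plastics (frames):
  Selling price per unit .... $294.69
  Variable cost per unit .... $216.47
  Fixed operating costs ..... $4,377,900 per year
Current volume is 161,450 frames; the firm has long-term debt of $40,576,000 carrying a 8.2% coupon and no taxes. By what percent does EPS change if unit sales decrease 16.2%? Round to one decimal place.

Contribution at this volume is 161,450 × $78.22 = $12,628,619.00.
EBIT = $12,628,619.00 − $4,377,900 = $8,250,719.00.
Interest = $3,327,232.00, so EBIT − I = $4,923,487.00.
Degree of combined leverage = contribution ÷ (EBIT − I) = $12,628,619.00 ÷ $4,923,487.00 = 2.5650.
EPS therefore changes by 2.5650 × (-16.2%) = -41.6%.

-41.6%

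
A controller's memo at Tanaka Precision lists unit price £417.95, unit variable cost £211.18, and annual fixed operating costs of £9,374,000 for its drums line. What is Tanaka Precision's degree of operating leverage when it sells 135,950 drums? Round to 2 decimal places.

1.50

Contribution at this volume is 135,950 × £206.77 = £28,110,381.50.
EBIT = £28,110,381.50 − £9,374,000 = £18,736,381.50.
So DOL = total CM / EBIT = £28,110,381.50 / £18,736,381.50 = 1.5003.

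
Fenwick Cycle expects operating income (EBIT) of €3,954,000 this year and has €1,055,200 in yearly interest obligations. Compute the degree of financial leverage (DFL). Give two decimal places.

Interest = €1,055,200.00.
Degree of financial leverage = EBIT / (EBIT − interest) = €3,954,000 / €2,898,800.00 = 1.3640.

1.36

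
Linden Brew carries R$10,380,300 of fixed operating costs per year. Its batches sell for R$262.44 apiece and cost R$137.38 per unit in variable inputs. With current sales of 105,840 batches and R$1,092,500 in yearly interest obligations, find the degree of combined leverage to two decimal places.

7.51

At 105,840 units, contribution = 105,840 × R$125.06 = R$13,236,350.40.
Operating income = contribution − fixed costs = R$13,236,350.40 − R$10,380,300 = R$2,856,050.40. Interest = R$1,092,500.00, so EBIT − I = R$1,763,550.40.
Degree of total leverage = total CM / (EBIT − interest) = R$13,236,350.40 / R$1,763,550.40 = 7.5055.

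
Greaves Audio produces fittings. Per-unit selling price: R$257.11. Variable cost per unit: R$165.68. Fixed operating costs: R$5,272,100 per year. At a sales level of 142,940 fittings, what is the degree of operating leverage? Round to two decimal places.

1.68

Total contribution margin = 142,940 × R$91.43 = R$13,069,004.20.
Operating income = contribution − fixed costs = R$13,069,004.20 − R$5,272,100 = R$7,796,904.20.
So DOL = total CM / EBIT = R$13,069,004.20 / R$7,796,904.20 = 1.6762.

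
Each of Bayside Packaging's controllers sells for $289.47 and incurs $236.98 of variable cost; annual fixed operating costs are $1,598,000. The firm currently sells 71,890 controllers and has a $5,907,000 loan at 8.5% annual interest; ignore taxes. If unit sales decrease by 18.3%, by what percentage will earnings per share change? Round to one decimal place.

Contribution at this volume is 71,890 × $52.49 = $3,773,506.10.
EBIT = $3,773,506.10 − $1,598,000 = $2,175,506.10.
After interest of $502,095.00, pre-tax earnings = $1,673,411.10.
DCL = total CM / (EBIT − I) = $3,773,506.10 / $1,673,411.10 = 2.2550.
EPS therefore changes by 2.2550 × (-18.3%) = -41.3%.

-41.3%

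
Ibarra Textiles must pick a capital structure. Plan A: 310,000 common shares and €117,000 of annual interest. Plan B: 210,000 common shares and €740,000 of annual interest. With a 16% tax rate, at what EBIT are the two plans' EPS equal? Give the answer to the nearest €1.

Set EPS_A = EPS_B: (EBIT − €117,000)(1 − 0.16) ÷ 310,000 = (EBIT − €740,000)(1 − 0.16) ÷ 210,000.
Cancelling (1 − t) and cross-multiplying: 210,000·(EBIT − 117,000) = 310,000·(EBIT − 740,000).
Solving, EBIT = (740,000·310,000 − 117,000·210,000) / (310,000 − 210,000) = 204,830,000,000 / 100,000 = 2,048,300.00.

€2,048,300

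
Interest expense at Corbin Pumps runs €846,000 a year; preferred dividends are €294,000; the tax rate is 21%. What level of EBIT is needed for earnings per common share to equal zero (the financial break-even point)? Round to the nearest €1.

Grossing the preferred dividend up to pre-tax terms: €294,000 / (1 − 0.21) = €372,151.90.
Financial break-even EBIT = interest + D_p ÷ (1 − t) = €846,000 + €372,151.90 = €1,218,151.90.

€1,218,152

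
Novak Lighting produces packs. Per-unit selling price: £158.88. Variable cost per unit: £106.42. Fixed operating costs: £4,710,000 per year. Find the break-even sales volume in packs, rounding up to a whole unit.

89,783 packs

Each unit contributes £158.88 − £106.42 = £52.46.
Units to break even: £4,710,000 ÷ £52.46 = 89,782.69, rounded up to 89,783.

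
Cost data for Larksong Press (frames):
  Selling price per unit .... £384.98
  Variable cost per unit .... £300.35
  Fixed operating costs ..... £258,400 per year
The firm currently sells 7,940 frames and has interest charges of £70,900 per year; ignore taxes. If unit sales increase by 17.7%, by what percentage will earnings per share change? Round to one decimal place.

+34.7%

At 7,940 units, contribution = 7,940 × £84.63 = £671,962.20.
EBIT = £671,962.20 − £258,400 = £413,562.20.
After interest of £70,900.00, pre-tax earnings = £342,662.20.
Degree of combined leverage = contribution ÷ (EBIT − I) = £671,962.20 ÷ £342,662.20 = 1.9610.
EPS therefore changes by 1.9610 × (+17.7%) = +34.7%.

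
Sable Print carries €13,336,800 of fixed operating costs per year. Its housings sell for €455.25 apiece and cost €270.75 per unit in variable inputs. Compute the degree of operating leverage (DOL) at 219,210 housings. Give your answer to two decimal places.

Total contribution margin = 219,210 × €184.50 = €40,444,245.00.
Operating income = contribution − fixed costs = €40,444,245.00 − €13,336,800 = €27,107,445.00.
So DOL = total CM / EBIT = €40,444,245.00 / €27,107,445.00 = 1.4920.

1.49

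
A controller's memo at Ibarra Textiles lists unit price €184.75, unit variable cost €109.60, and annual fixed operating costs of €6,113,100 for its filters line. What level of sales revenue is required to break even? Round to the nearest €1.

€15,028,546

Contribution margin per unit = €184.75 − €109.60 = €75.15, a CM ratio of €75.15 ÷ €184.75 = 0.4068.
Break-even revenue = fixed costs × price ÷ CM = €6,113,100 × €184.75 ÷ €75.15 = €15,028,546.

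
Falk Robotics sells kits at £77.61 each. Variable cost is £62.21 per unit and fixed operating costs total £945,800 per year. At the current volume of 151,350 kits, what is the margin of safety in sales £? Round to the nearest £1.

£6,979,810

Unit CM = price − variable cost = £77.61 − £62.21 = £15.40. Break-even units = £945,800 ÷ £15.40 = 61,415.58; break-even revenue = 61,415.58 × £77.61 = £4,766,463.51.
Actual sales revenue = 151,350 × £77.61 = £11,746,273.50.
Margin of safety = £11,746,273.50 − £4,766,463.51 = £6,979,810.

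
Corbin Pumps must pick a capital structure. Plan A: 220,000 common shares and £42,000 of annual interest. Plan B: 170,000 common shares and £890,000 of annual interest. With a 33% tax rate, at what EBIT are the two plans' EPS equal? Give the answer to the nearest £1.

£3,773,200

Set EPS_A = EPS_B: (EBIT − £42,000)(1 − 0.33) ÷ 220,000 = (EBIT − £890,000)(1 − 0.33) ÷ 170,000.
Cancelling (1 − t) and cross-multiplying: 170,000·(EBIT − 42,000) = 220,000·(EBIT − 890,000).
Solving, EBIT = (890,000·220,000 − 42,000·170,000) / (220,000 − 170,000) = 188,660,000,000 / 50,000 = 3,773,200.00.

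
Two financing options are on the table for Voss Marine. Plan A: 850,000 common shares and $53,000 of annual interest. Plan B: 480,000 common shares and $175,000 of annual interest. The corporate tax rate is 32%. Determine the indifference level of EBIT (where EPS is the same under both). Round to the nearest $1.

$333,270

Set EPS_A = EPS_B: (EBIT − $53,000)(1 − 0.32) ÷ 850,000 = (EBIT − $175,000)(1 − 0.32) ÷ 480,000.
Cancelling (1 − t) and cross-multiplying: 480,000·(EBIT − 53,000) = 850,000·(EBIT − 175,000).
EBIT × (850,000 − 480,000) = 175,000 × 850,000 − 53,000 × 480,000 = 123,310,000,000, so EBIT = 123,310,000,000 ÷ 370,000 = 333,270.27.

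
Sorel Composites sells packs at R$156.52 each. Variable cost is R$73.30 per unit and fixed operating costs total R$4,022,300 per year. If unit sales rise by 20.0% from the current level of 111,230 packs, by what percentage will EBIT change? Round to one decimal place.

Total contribution margin = 111,230 × R$83.22 = R$9,256,560.60.
Operating income = contribution − fixed costs = R$9,256,560.60 − R$4,022,300 = R$5,234,260.60.
DOL = contribution ÷ EBIT = R$9,256,560.60 ÷ R$5,234,260.60 = 1.7685.
%ΔEBIT = DOL × %ΔSales = 1.7685 × +20.0% = +35.4%.

+35.4%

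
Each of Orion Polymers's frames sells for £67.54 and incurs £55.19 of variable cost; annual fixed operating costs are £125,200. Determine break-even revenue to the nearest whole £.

£684,697

CM per unit = £67.54 − £55.19 = £12.35; CM ratio = £12.35 / £67.54 = 0.1829.
Break-even sales = FC ÷ CM ratio = £125,200 × £67.54 / £12.35 = £684,697.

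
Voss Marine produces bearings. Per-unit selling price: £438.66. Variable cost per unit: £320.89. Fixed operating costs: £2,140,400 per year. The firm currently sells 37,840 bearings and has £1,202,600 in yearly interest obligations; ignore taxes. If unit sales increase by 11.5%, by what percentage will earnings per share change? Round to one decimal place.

Total contribution margin = 37,840 × £117.77 = £4,456,416.80.
Subtracting fixed costs: EBIT = £4,456,416.80 − £2,140,400 = £2,316,016.80.
After interest of £1,202,600.00, pre-tax earnings = £1,113,416.80.
DCL = total CM / (EBIT − I) = £4,456,416.80 / £1,113,416.80 = 4.0025.
EPS therefore changes by 4.0025 × (+11.5%) = +46.0%.

+46.0%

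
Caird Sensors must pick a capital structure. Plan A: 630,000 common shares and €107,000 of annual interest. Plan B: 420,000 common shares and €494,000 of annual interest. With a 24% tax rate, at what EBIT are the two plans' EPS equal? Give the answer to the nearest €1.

€1,268,000

At indifference, (EBIT − 107,000)(1 − t)/630,000 = (EBIT − 494,000)(1 − t)/420,000.
Cancelling (1 − t) and cross-multiplying: 420,000·(EBIT − 107,000) = 630,000·(EBIT − 494,000).
Solving, EBIT = (494,000·630,000 − 107,000·420,000) / (630,000 − 420,000) = 266,280,000,000 / 210,000 = 1,268,000.00.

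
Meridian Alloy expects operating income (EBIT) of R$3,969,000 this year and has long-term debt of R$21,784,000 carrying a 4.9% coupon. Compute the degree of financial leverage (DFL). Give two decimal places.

Annual interest charges come to R$1,067,416.00.
DFL = EBIT ÷ (EBIT − I) = R$3,969,000 ÷ (R$3,969,000 − R$1,067,416.00) = R$3,969,000 ÷ R$2,901,584.00 = 1.3679.

1.37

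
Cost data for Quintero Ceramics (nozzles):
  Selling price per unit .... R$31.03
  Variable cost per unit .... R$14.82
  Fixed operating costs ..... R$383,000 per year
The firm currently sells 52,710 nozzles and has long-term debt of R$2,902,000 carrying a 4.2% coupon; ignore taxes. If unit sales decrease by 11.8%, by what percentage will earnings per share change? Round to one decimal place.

Total contribution margin = 52,710 × R$16.21 = R$854,429.10.
EBIT = R$854,429.10 − R$383,000 = R$471,429.10.
Interest = R$121,884.00, so EBIT − I = R$349,545.10.
DCL = total CM / (EBIT − I) = R$854,429.10 / R$349,545.10 = 2.4444.
%ΔEPS = DCL × %ΔSales = 2.4444 × -11.8% = -28.8%.

-28.8%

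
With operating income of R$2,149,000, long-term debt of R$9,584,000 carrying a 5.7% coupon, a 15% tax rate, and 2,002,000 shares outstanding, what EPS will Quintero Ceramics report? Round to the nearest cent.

R$0.68

Pre-tax income = R$2,149,000 − R$546,288.00 = R$1,602,712.00.
After tax at 15%: net income = R$1,602,712.00 × 0.85 = R$1,362,305.20.
Per share: R$1,362,305.20 / 2,002,000 shares = R$0.68.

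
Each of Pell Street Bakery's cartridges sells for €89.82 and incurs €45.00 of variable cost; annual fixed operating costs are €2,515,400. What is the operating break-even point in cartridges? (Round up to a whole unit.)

Contribution margin per unit = €89.82 − €45.00 = €44.82.
Break-even volume = fixed costs ÷ CM per unit = €2,515,400 ÷ €44.82 = 56,122.27, so 56,123 cartridges.

56,123 cartridges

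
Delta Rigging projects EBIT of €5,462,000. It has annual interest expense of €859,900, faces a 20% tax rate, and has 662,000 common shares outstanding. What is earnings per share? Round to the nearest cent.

Pre-tax income = €5,462,000 − €859,900.00 = €4,602,100.00.
After tax at 20%: net income = €4,602,100.00 × 0.80 = €3,681,680.00.
Per share: €3,681,680.00 / 662,000 shares = €5.56.

€5.56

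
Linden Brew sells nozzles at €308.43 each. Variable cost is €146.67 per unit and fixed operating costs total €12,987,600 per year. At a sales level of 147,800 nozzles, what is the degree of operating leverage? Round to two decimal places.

2.19

At 147,800 units, contribution = 147,800 × €161.76 = €23,908,128.00.
Subtracting fixed costs: EBIT = €23,908,128.00 − €12,987,600 = €10,920,528.00.
So DOL = total CM / EBIT = €23,908,128.00 / €10,920,528.00 = 2.1893.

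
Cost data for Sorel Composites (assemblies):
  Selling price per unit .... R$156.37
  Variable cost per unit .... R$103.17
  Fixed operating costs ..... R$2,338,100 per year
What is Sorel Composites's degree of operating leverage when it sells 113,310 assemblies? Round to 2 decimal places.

1.63

Contribution at this volume is 113,310 × R$53.20 = R$6,028,092.00.
EBIT = R$6,028,092.00 − R$2,338,100 = R$3,689,992.00.
So DOL = total CM / EBIT = R$6,028,092.00 / R$3,689,992.00 = 1.6336.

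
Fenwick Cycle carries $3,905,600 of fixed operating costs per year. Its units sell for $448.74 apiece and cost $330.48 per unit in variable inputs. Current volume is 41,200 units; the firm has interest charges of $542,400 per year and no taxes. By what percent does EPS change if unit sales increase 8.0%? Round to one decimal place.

+91.9%

At 41,200 units, contribution = 41,200 × $118.26 = $4,872,312.00.
Subtracting fixed costs: EBIT = $4,872,312.00 − $3,905,600 = $966,712.00.
After interest of $542,400.00, pre-tax earnings = $424,312.00.
Degree of combined leverage = contribution ÷ (EBIT − I) = $4,872,312.00 ÷ $424,312.00 = 11.4829.
%ΔEPS = DCL × %ΔSales = 11.4829 × +8.0% = +91.9%.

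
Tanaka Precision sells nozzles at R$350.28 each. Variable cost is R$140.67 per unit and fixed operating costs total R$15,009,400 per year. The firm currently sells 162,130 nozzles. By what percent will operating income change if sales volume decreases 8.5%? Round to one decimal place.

-15.2%

Total contribution margin = 162,130 × R$209.61 = R$33,984,069.30.
EBIT = R$33,984,069.30 − R$15,009,400 = R$18,974,669.30.
DOL = contribution ÷ EBIT = R$33,984,069.30 ÷ R$18,974,669.30 = 1.7910.
Operating income changes by 1.7910 × -8.5% = -15.2%.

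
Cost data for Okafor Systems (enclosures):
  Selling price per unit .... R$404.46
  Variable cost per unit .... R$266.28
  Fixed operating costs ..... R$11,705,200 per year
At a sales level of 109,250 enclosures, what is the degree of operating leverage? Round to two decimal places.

4.45

Total contribution margin = 109,250 × R$138.18 = R$15,096,165.00.
Operating income = contribution − fixed costs = R$15,096,165.00 − R$11,705,200 = R$3,390,965.00.
So DOL = total CM / EBIT = R$15,096,165.00 / R$3,390,965.00 = 4.4519.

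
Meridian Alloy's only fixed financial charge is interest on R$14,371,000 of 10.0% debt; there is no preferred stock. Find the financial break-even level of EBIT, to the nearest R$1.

R$1,437,100

Annual interest = 10.0% × R$14,371,000 = R$1,437,100.00.
Without preferred stock the financial break-even is simply EBIT = interest = R$1,437,100.00.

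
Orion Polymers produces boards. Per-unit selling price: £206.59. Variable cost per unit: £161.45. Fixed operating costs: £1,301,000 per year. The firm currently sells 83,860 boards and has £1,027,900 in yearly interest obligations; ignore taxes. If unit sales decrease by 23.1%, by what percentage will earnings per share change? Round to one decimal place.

-60.0%

Total contribution margin = 83,860 × £45.14 = £3,785,440.40.
Operating income = contribution − fixed costs = £3,785,440.40 − £1,301,000 = £2,484,440.40.
Interest = £1,027,900.00, so EBIT − I = £1,456,540.40.
Degree of combined leverage = contribution ÷ (EBIT − I) = £3,785,440.40 ÷ £1,456,540.40 = 2.5989.
%ΔEPS = DCL × %ΔSales = 2.5989 × -23.1% = -60.0%.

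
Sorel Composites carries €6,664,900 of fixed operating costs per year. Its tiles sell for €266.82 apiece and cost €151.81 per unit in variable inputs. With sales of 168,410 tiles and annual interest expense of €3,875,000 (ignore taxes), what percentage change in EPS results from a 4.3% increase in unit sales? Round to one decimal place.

+9.4%

At 168,410 units, contribution = 168,410 × €115.01 = €19,368,834.10.
Operating income = contribution − fixed costs = €19,368,834.10 − €6,664,900 = €12,703,934.10.
Interest = €3,875,000.00, so EBIT − I = €8,828,934.10.
DCL = total CM / (EBIT − I) = €19,368,834.10 / €8,828,934.10 = 2.1938.
%ΔEPS = DCL × %ΔSales = 2.1938 × +4.3% = +9.4%.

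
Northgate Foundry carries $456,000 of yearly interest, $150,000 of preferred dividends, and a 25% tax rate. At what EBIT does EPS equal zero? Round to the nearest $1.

$656,000

Grossing the preferred dividend up to pre-tax terms: $150,000 / (1 − 0.25) = $200,000.00.
Financial break-even EBIT = interest + D_p ÷ (1 − t) = $456,000 + $200,000.00 = $656,000.00.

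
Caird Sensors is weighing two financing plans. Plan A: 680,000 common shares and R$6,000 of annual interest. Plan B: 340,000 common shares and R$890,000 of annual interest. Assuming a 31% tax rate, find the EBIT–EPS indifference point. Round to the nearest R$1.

At indifference, (EBIT − 6,000)(1 − t)/680,000 = (EBIT − 890,000)(1 − t)/340,000.
The (1 − t) factor cancels: (EBIT − 6,000) × 340,000 = (EBIT − 890,000) × 680,000.
Solving, EBIT = (890,000·680,000 − 6,000·340,000) / (680,000 − 340,000) = 603,160,000,000 / 340,000 = 1,774,000.00.

R$1,774,000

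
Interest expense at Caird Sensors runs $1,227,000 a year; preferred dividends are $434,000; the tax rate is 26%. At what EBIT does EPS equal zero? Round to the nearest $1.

$1,813,486

Preferred dividends are paid after tax, so their pre-tax equivalent is $434,000 ÷ (1 − 0.26) = $586,486.49.
EPS = 0 when EBIT covers interest plus the pre-tax preferred burden: $1,227,000 + $586,486.49 = $1,813,486.49.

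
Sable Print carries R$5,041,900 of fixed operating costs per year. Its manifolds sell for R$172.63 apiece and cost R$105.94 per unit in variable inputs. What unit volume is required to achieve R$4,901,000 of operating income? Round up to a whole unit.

Unit CM = price − variable cost = R$172.63 − R$105.94 = R$66.69.
Required volume = (fixed costs + target profit) ÷ CM = (R$5,041,900 + R$4,901,000) ÷ R$66.69 = 149,091.32, so 149,092 manifolds.

149,092 manifolds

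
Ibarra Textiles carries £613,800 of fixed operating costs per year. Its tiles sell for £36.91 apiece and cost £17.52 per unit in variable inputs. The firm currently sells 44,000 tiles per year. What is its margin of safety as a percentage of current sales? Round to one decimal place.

28.1%

Contribution margin per unit = £36.91 − £17.52 = £19.39. Break-even units = £613,800 ÷ £19.39 = 31,655.49; break-even revenue = 31,655.49 × £36.91 = £1,168,404.23.
Actual sales revenue = 44,000 × £36.91 = £1,624,040.00.
Margin of safety = (£1,624,040.00 − £1,168,404.23) ÷ £1,624,040.00 = 28.1%.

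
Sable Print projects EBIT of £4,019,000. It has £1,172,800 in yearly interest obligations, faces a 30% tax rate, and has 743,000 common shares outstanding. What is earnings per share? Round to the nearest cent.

Interest = £1,172,800.00, so EBT = £4,019,000 − £1,172,800.00 = £2,846,200.00.
After tax at 30%: net income = £2,846,200.00 × 0.70 = £1,992,340.00.
Per share: £1,992,340.00 / 743,000 shares = £2.68.

£2.68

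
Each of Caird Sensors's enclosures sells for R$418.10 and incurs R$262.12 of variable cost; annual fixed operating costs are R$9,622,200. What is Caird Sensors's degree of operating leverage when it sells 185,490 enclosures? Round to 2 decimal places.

At 185,490 units, contribution = 185,490 × R$155.98 = R$28,932,730.20.
Operating income = contribution − fixed costs = R$28,932,730.20 − R$9,622,200 = R$19,310,530.20.
So DOL = total CM / EBIT = R$28,932,730.20 / R$19,310,530.20 = 1.4983.

1.50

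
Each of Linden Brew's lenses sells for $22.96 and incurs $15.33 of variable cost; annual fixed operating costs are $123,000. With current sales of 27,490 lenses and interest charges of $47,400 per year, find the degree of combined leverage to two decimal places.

At 27,490 units, contribution = 27,490 × $7.63 = $209,748.70.
Operating income = contribution − fixed costs = $209,748.70 − $123,000 = $86,748.70. Interest = $47,400.00.
DOL = $209,748.70 ÷ $86,748.70 = 2.4179; DFL = $86,748.70 ÷ $39,348.70 = 2.2046.
Combined leverage = 2.4179 × 2.2046 = 5.3305.

5.33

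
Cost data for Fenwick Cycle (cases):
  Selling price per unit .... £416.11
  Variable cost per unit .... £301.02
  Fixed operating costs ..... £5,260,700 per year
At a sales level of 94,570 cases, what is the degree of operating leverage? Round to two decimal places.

Total contribution margin = 94,570 × £115.09 = £10,884,061.30.
EBIT = £10,884,061.30 − £5,260,700 = £5,623,361.30.
So DOL = total CM / EBIT = £10,884,061.30 / £5,623,361.30 = 1.9355.

1.94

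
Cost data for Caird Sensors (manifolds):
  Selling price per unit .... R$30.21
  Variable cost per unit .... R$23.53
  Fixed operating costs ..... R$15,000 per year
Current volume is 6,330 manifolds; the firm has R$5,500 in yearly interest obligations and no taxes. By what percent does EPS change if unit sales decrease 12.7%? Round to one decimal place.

-24.7%

At 6,330 units, contribution = 6,330 × R$6.68 = R$42,284.40.
Subtracting fixed costs: EBIT = R$42,284.40 − R$15,000 = R$27,284.40.
Interest = R$5,500.00, so EBIT − I = R$21,784.40.
DCL = total CM / (EBIT − I) = R$42,284.40 / R$21,784.40 = 1.9410.
EPS therefore changes by 1.9410 × (-12.7%) = -24.7%.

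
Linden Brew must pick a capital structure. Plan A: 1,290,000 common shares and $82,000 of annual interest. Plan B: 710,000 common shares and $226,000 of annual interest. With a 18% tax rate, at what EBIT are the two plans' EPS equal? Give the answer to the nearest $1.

Set EPS_A = EPS_B: (EBIT − $82,000)(1 − 0.18) ÷ 1,290,000 = (EBIT − $226,000)(1 − 0.18) ÷ 710,000.
The (1 − t) factor cancels: (EBIT − 82,000) × 710,000 = (EBIT − 226,000) × 1,290,000.
EBIT × (1,290,000 − 710,000) = 226,000 × 1,290,000 − 82,000 × 710,000 = 233,320,000,000, so EBIT = 233,320,000,000 ÷ 580,000 = 402,275.86.

$402,276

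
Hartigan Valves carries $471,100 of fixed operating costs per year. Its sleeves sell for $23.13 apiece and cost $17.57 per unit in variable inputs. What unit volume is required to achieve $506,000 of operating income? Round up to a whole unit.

175,738 sleeves

Contribution margin per unit = $23.13 − $17.57 = $5.56.
Required volume = (fixed costs + target profit) ÷ CM = ($471,100 + $506,000) ÷ $5.56 = 175,737.41, so 175,738 sleeves.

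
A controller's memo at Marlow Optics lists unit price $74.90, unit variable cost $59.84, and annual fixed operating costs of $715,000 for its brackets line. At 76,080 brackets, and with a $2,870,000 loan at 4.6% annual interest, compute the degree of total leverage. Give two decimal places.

3.84

Total contribution margin = 76,080 × $15.06 = $1,145,764.80.
Subtracting fixed costs: EBIT = $1,145,764.80 − $715,000 = $430,764.80. Interest = $132,020.00.
DOL = $1,145,764.80 ÷ $430,764.80 = 2.6598; DFL = $430,764.80 ÷ $298,744.80 = 1.4419.
DCL = DOL × DFL = 2.6598 × 1.4419 = 3.8352.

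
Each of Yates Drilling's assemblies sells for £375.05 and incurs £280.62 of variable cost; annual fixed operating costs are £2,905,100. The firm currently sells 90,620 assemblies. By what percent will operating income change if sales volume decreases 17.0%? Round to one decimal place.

-25.7%

Total contribution margin = 90,620 × £94.43 = £8,557,246.60.
EBIT = £8,557,246.60 − £2,905,100 = £5,652,146.60.
So DOL = total CM / EBIT = £8,557,246.60 / £5,652,146.60 = 1.5140.
So EBIT moves 1.5140 × (-17.0%) = -25.7%.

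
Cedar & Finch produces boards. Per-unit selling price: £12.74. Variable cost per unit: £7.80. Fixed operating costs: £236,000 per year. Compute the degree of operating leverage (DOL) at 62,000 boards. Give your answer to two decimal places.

At 62,000 units, contribution = 62,000 × £4.94 = £306,280.00.
Operating income = contribution − fixed costs = £306,280.00 − £236,000 = £70,280.00.
So DOL = total CM / EBIT = £306,280.00 / £70,280.00 = 4.3580.

4.36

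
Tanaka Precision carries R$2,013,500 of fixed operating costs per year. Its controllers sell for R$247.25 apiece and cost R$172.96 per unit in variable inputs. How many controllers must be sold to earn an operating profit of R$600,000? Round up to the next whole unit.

35,180 controllers

Unit CM = price − variable cost = R$247.25 − R$172.96 = R$74.29.
Need Q such that Q × R$74.29 − R$2,013,500 = R$600,000, i.e. Q = R$2,613,500 / R$74.29 = 35,179.70 → 35,180.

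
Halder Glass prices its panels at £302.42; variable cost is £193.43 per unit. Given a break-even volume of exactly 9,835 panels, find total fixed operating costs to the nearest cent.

£1,071,916.65

Each unit contributes £302.42 − £193.43 = £108.99.
Since BE = FC / CM, FC = 9,835 × £108.99 = £1,071,916.65.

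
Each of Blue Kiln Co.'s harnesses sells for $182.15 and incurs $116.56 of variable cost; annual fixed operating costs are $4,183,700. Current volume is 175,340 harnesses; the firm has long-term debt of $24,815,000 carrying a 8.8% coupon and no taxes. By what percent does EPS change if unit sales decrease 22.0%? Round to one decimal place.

At 175,340 units, contribution = 175,340 × $65.59 = $11,500,550.60.
Subtracting fixed costs: EBIT = $11,500,550.60 − $4,183,700 = $7,316,850.60.
Interest = $2,183,720.00, so EBIT − I = $5,133,130.60.
Degree of combined leverage = contribution ÷ (EBIT − I) = $11,500,550.60 ÷ $5,133,130.60 = 2.2405.
%ΔEPS = DCL × %ΔSales = 2.2405 × -22.0% = -49.3%.

-49.3%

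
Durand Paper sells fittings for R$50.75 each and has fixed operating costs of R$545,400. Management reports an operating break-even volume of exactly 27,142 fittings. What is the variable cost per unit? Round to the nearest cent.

Contribution per unit must be FC / Q = R$545,400 / 27,142 = R$20.0943.
Hence VC = price − CM = R$50.75 − R$20.0943 = R$30.66.

R$30.66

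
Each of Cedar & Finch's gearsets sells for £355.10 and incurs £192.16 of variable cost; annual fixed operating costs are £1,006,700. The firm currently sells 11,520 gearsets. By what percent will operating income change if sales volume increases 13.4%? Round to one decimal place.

Total contribution margin = 11,520 × £162.94 = £1,877,068.80.
EBIT = £1,877,068.80 − £1,006,700 = £870,368.80.
Degree of operating leverage = £1,877,068.80 / £870,368.80 = 2.1566.
Operating income changes by 2.1566 × +13.4% = +28.9%.

+28.9%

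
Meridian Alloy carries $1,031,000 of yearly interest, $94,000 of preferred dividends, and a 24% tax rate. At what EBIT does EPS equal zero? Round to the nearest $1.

Grossing the preferred dividend up to pre-tax terms: $94,000 / (1 − 0.24) = $123,684.21.
Financial break-even EBIT = interest + D_p ÷ (1 − t) = $1,031,000 + $123,684.21 = $1,154,684.21.

$1,154,684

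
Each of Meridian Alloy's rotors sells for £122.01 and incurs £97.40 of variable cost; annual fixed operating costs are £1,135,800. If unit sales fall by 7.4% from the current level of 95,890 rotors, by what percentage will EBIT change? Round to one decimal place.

-14.3%

Total contribution margin = 95,890 × £24.61 = £2,359,852.90.
Subtracting fixed costs: EBIT = £2,359,852.90 − £1,135,800 = £1,224,052.90.
So DOL = total CM / EBIT = £2,359,852.90 / £1,224,052.90 = 1.9279.
%ΔEBIT = DOL × %ΔSales = 1.9279 × -7.4% = -14.3%.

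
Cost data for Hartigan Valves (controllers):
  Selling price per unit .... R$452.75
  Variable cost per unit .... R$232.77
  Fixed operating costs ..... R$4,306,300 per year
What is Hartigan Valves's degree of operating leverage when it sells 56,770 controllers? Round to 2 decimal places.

Contribution at this volume is 56,770 × R$219.98 = R$12,488,264.60.
EBIT = R$12,488,264.60 − R$4,306,300 = R$8,181,964.60.
Degree of operating leverage = R$12,488,264.60 / R$8,181,964.60 = 1.5263.

1.53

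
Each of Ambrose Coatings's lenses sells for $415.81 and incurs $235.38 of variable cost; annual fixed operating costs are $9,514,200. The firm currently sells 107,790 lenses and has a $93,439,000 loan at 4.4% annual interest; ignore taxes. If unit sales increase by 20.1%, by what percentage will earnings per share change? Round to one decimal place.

Total contribution margin = 107,790 × $180.43 = $19,448,549.70.
Operating income = contribution − fixed costs = $19,448,549.70 − $9,514,200 = $9,934,349.70.
Interest = $4,111,316.00, so EBIT − I = $5,823,033.70.
Degree of combined leverage = contribution ÷ (EBIT − I) = $19,448,549.70 ÷ $5,823,033.70 = 3.3399.
EPS therefore changes by 3.3399 × (+20.1%) = +67.1%.

+67.1%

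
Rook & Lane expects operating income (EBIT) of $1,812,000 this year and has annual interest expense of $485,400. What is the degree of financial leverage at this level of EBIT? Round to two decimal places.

1.37

Interest = $485,400.00.
DFL = EBIT ÷ (EBIT − I) = $1,812,000 ÷ ($1,812,000 − $485,400.00) = $1,812,000 ÷ $1,326,600.00 = 1.3659.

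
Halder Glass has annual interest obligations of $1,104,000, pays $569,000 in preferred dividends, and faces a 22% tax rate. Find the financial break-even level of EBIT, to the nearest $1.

Grossing the preferred dividend up to pre-tax terms: $569,000 / (1 − 0.22) = $729,487.18.
Financial break-even EBIT = interest + D_p ÷ (1 − t) = $1,104,000 + $729,487.18 = $1,833,487.18.

$1,833,487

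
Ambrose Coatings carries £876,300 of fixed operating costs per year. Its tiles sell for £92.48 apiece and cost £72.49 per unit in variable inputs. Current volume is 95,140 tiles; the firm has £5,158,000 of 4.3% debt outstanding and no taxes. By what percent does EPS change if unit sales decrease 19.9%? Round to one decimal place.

Total contribution margin = 95,140 × £19.99 = £1,901,848.60.
Operating income = contribution − fixed costs = £1,901,848.60 − £876,300 = £1,025,548.60.
Interest = £221,794.00, so EBIT − I = £803,754.60.
Degree of combined leverage = contribution ÷ (EBIT − I) = £1,901,848.60 ÷ £803,754.60 = 2.3662.
EPS therefore changes by 2.3662 × (-19.9%) = -47.1%.

-47.1%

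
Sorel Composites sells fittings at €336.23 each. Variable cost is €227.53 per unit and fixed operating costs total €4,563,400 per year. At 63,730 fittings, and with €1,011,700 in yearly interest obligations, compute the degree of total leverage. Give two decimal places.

Total contribution margin = 63,730 × €108.70 = €6,927,451.00.
Operating income = contribution − fixed costs = €6,927,451.00 − €4,563,400 = €2,364,051.00. Interest = €1,011,700.00, so EBIT − I = €1,352,351.00.
Degree of total leverage = total CM / (EBIT − interest) = €6,927,451.00 / €1,352,351.00 = 5.1225.

5.12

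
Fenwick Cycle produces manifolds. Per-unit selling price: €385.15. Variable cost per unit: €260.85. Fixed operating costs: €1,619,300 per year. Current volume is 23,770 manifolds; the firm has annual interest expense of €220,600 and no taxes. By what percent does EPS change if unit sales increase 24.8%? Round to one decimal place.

+65.7%

Contribution at this volume is 23,770 × €124.30 = €2,954,611.00.
EBIT = €2,954,611.00 − €1,619,300 = €1,335,311.00.
After interest of €220,600.00, pre-tax earnings = €1,114,711.00.
Degree of combined leverage = contribution ÷ (EBIT − I) = €2,954,611.00 ÷ €1,114,711.00 = 2.6506.
EPS therefore changes by 2.6506 × (+24.8%) = +65.7%.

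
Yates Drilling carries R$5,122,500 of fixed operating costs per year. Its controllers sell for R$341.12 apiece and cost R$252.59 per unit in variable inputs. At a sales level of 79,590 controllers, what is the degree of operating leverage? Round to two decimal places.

Contribution at this volume is 79,590 × R$88.53 = R$7,046,102.70.
Operating income = contribution − fixed costs = R$7,046,102.70 − R$5,122,500 = R$1,923,602.70.
DOL = contribution ÷ EBIT = R$7,046,102.70 ÷ R$1,923,602.70 = 3.6630.

3.66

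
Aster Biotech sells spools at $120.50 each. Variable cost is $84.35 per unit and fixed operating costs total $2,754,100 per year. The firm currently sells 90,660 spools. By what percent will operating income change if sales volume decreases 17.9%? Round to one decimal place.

Total contribution margin = 90,660 × $36.15 = $3,277,359.00.
EBIT = $3,277,359.00 − $2,754,100 = $523,259.00.
DOL = contribution ÷ EBIT = $3,277,359.00 ÷ $523,259.00 = 6.2634.
%ΔEBIT = DOL × %ΔSales = 6.2634 × -17.9% = -112.1%.

-112.1%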